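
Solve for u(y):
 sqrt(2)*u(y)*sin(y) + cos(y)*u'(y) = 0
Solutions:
 u(y) = C1*cos(y)^(sqrt(2))


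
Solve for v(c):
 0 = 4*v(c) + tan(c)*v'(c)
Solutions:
 v(c) = C1/sin(c)^4


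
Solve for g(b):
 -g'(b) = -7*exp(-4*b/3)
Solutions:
 g(b) = C1 - 21*exp(-4*b/3)/4


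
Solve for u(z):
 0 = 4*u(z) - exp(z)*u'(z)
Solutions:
 u(z) = C1*exp(-4*exp(-z))


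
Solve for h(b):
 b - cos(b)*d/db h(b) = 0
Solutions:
 h(b) = C1 + Integral(b/cos(b), b)


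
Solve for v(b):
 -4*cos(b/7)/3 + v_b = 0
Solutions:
 v(b) = C1 + 28*sin(b/7)/3


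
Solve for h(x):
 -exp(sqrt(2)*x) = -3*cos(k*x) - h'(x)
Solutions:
 h(x) = C1 + sqrt(2)*exp(sqrt(2)*x)/2 - 3*sin(k*x)/k


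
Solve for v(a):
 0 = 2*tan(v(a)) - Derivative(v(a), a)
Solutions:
 v(a) = pi - asin(C1*exp(2*a))
 v(a) = asin(C1*exp(2*a))


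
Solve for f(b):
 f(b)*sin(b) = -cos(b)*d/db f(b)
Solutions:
 f(b) = C1*cos(b)


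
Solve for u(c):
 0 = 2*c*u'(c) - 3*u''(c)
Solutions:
 u(c) = C1 + C2*erfi(sqrt(3)*c/3)


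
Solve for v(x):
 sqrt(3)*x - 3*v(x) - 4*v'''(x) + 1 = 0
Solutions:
 v(x) = C3*exp(-6^(1/3)*x/2) + sqrt(3)*x/3 + (C1*sin(2^(1/3)*3^(5/6)*x/4) + C2*cos(2^(1/3)*3^(5/6)*x/4))*exp(6^(1/3)*x/4) + 1/3


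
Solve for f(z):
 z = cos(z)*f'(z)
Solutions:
 f(z) = C1 + Integral(z/cos(z), z)


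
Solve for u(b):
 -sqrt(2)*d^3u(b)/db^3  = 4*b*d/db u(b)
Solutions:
 u(b) = C1 + Integral(C2*airyai(-sqrt(2)*b) + C3*airybi(-sqrt(2)*b), b)


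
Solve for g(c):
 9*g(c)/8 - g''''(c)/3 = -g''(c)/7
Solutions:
 g(c) = C1*exp(-sqrt(21)*c*sqrt(2 + sqrt(298))/14) + C2*exp(sqrt(21)*c*sqrt(2 + sqrt(298))/14) + C3*sin(sqrt(21)*c*sqrt(-2 + sqrt(298))/14) + C4*cos(sqrt(21)*c*sqrt(-2 + sqrt(298))/14)


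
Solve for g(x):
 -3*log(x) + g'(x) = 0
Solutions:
 g(x) = C1 + 3*x*log(x) - 3*x


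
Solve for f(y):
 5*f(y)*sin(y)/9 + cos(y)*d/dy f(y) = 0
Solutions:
 f(y) = C1*cos(y)^(5/9)


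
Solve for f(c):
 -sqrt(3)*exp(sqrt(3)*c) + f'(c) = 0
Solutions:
 f(c) = C1 + exp(sqrt(3)*c)


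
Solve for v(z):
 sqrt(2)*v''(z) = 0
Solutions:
 v(z) = C1 + C2*z


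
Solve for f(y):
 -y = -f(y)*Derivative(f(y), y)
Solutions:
 f(y) = -sqrt(C1 + y^2)
 f(y) = sqrt(C1 + y^2)


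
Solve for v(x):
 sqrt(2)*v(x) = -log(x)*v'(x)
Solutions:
 v(x) = C1*exp(-sqrt(2)*li(x))


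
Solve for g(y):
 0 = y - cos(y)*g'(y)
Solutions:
 g(y) = C1 + Integral(y/cos(y), y)


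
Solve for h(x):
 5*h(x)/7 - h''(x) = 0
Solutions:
 h(x) = C1*exp(-sqrt(35)*x/7) + C2*exp(sqrt(35)*x/7)


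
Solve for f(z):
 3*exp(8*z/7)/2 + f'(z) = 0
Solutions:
 f(z) = C1 - 21*exp(8*z/7)/16


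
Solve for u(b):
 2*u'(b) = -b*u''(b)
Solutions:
 u(b) = C1 + C2/b


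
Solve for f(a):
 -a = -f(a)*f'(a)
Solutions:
 f(a) = -sqrt(C1 + a^2)
 f(a) = sqrt(C1 + a^2)


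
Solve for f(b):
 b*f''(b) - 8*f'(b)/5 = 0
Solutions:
 f(b) = C1 + C2*b^(13/5)


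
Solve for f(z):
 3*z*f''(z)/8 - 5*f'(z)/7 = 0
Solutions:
 f(z) = C1 + C2*z^(61/21)


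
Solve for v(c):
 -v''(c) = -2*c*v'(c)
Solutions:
 v(c) = C1 + C2*erfi(c)


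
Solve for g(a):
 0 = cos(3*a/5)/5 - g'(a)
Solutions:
 g(a) = C1 + sin(3*a/5)/3


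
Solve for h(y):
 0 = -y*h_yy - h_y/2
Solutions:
 h(y) = C1 + C2*sqrt(y)


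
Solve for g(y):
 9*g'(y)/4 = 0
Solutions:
 g(y) = C1


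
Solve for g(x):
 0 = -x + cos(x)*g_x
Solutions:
 g(x) = C1 + Integral(x/cos(x), x)


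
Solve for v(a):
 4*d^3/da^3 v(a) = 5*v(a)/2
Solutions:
 v(a) = C3*exp(5^(1/3)*a/2) + (C1*sin(sqrt(3)*5^(1/3)*a/4) + C2*cos(sqrt(3)*5^(1/3)*a/4))*exp(-5^(1/3)*a/4)


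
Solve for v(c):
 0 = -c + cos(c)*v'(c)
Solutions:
 v(c) = C1 + Integral(c/cos(c), c)


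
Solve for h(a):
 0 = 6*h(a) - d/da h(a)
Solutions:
 h(a) = C1*exp(6*a)


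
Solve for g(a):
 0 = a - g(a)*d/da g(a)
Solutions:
 g(a) = -sqrt(C1 + a^2)
 g(a) = sqrt(C1 + a^2)


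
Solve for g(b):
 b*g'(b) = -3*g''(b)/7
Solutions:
 g(b) = C1 + C2*erf(sqrt(42)*b/6)


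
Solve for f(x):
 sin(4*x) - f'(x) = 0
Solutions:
 f(x) = C1 - cos(4*x)/4


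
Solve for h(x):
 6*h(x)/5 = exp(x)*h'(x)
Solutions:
 h(x) = C1*exp(-6*exp(-x)/5)


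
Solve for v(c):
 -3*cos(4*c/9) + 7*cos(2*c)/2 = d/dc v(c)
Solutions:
 v(c) = C1 - 27*sin(4*c/9)/4 + 7*sin(2*c)/4


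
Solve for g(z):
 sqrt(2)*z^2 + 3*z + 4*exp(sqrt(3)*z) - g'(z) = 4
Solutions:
 g(z) = C1 + sqrt(2)*z^3/3 + 3*z^2/2 - 4*z + 4*sqrt(3)*exp(sqrt(3)*z)/3


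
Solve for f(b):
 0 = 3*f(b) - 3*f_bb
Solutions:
 f(b) = C1*exp(-b) + C2*exp(b)


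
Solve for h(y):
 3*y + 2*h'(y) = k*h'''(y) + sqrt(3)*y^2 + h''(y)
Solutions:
 h(y) = C1 + C2*exp(y*(sqrt(8*k + 1) - 1)/(2*k)) + C3*exp(-y*(sqrt(8*k + 1) + 1)/(2*k)) + sqrt(3)*k*y/2 + sqrt(3)*y^3/6 - 3*y^2/4 + sqrt(3)*y^2/4 - 3*y/4 + sqrt(3)*y/4


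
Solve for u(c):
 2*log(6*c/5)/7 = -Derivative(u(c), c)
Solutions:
 u(c) = C1 - 2*c*log(c)/7 - 2*c*log(6)/7 + 2*c/7 + 2*c*log(5)/7


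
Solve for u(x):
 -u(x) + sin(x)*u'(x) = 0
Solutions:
 u(x) = C1*sqrt(cos(x) - 1)/sqrt(cos(x) + 1)


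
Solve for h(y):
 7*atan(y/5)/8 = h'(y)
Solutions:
 h(y) = C1 + 7*y*atan(y/5)/8 - 35*log(y^2 + 25)/16


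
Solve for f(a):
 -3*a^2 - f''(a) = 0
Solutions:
 f(a) = C1 + C2*a - a^4/4


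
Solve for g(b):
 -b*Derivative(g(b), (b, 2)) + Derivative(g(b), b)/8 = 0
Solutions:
 g(b) = C1 + C2*b^(9/8)


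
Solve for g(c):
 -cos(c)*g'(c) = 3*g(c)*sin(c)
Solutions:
 g(c) = C1*cos(c)^3


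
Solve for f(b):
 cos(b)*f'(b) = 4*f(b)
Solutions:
 f(b) = C1*(sin(b)^2 + 2*sin(b) + 1)/(sin(b)^2 - 2*sin(b) + 1)


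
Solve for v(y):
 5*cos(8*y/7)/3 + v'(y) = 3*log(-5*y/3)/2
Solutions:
 v(y) = C1 + 3*y*log(-y)/2 - 2*y*log(3) - 3*y/2 + y*log(15)/2 + y*log(5) - 35*sin(8*y/7)/24


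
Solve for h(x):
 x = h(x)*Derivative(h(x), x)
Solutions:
 h(x) = -sqrt(C1 + x^2)
 h(x) = sqrt(C1 + x^2)


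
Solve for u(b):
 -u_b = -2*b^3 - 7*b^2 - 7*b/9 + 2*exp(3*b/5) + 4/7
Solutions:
 u(b) = C1 + b^4/2 + 7*b^3/3 + 7*b^2/18 - 4*b/7 - 10*exp(3*b/5)/3


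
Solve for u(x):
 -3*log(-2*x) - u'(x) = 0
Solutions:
 u(x) = C1 - 3*x*log(-x) + 3*x*(1 - log(2))


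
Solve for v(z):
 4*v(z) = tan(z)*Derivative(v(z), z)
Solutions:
 v(z) = C1*sin(z)^4


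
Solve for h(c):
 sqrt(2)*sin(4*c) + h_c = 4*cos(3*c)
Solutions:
 h(c) = C1 + 4*sin(3*c)/3 + sqrt(2)*cos(4*c)/4


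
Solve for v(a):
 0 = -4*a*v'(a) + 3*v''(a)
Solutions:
 v(a) = C1 + C2*erfi(sqrt(6)*a/3)


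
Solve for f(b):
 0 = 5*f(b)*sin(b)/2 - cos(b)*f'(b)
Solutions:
 f(b) = C1/cos(b)^(5/2)


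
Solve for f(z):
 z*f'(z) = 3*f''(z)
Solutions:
 f(z) = C1 + C2*erfi(sqrt(6)*z/6)


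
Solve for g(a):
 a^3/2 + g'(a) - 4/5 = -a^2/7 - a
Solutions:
 g(a) = C1 - a^4/8 - a^3/21 - a^2/2 + 4*a/5


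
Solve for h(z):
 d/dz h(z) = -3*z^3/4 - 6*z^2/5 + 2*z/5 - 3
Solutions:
 h(z) = C1 - 3*z^4/16 - 2*z^3/5 + z^2/5 - 3*z


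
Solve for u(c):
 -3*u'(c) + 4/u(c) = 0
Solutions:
 u(c) = -sqrt(C1 + 24*c)/3
 u(c) = sqrt(C1 + 24*c)/3


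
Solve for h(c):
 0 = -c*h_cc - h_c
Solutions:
 h(c) = C1 + C2*log(c)


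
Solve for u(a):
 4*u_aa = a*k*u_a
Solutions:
 u(a) = Piecewise((-sqrt(2)*sqrt(pi)*C1*erf(sqrt(2)*a*sqrt(-k)/4)/sqrt(-k) - C2, (k > 0) | (k < 0)), (-C1*a - C2, True))


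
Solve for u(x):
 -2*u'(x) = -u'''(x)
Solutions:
 u(x) = C1 + C2*exp(-sqrt(2)*x) + C3*exp(sqrt(2)*x)


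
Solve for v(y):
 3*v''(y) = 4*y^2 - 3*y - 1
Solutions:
 v(y) = C1 + C2*y + y^4/9 - y^3/6 - y^2/6


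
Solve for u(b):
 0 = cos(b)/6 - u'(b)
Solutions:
 u(b) = C1 + sin(b)/6


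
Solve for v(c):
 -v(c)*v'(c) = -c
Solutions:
 v(c) = -sqrt(C1 + c^2)
 v(c) = sqrt(C1 + c^2)


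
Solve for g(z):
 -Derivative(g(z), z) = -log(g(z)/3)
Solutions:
 Integral(1/(-log(_y) + log(3)), (_y, g(z))) = C1 - z


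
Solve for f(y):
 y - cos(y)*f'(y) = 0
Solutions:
 f(y) = C1 + Integral(y/cos(y), y)


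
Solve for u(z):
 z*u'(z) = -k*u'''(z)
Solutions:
 u(z) = C1 + Integral(C2*airyai(z*(-1/k)^(1/3)) + C3*airybi(z*(-1/k)^(1/3)), z)


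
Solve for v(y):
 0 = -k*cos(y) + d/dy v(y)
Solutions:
 v(y) = C1 + k*sin(y)


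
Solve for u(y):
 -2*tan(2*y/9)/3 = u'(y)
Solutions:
 u(y) = C1 + 3*log(cos(2*y/9))


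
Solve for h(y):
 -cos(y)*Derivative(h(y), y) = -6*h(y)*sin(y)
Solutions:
 h(y) = C1/cos(y)^6


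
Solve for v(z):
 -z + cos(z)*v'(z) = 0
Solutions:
 v(z) = C1 + Integral(z/cos(z), z)


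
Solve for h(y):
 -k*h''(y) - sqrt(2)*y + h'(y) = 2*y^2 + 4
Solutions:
 h(y) = C1 + C2*exp(y/k) + 4*k^2*y + 2*k*y^2 + sqrt(2)*k*y + 2*y^3/3 + sqrt(2)*y^2/2 + 4*y


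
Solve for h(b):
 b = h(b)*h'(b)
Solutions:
 h(b) = -sqrt(C1 + b^2)
 h(b) = sqrt(C1 + b^2)


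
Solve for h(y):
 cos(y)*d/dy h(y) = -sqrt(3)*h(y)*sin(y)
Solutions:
 h(y) = C1*cos(y)^(sqrt(3))


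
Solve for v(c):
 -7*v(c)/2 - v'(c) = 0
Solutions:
 v(c) = C1*exp(-7*c/2)


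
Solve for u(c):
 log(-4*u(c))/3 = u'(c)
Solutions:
 -3*Integral(1/(log(-_y) + 2*log(2)), (_y, u(c))) = C1 - c


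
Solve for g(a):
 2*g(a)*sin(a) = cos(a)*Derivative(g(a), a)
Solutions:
 g(a) = C1/cos(a)^2


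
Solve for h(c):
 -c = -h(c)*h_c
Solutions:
 h(c) = -sqrt(C1 + c^2)
 h(c) = sqrt(C1 + c^2)


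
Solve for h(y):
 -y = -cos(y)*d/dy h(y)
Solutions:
 h(y) = C1 + Integral(y/cos(y), y)


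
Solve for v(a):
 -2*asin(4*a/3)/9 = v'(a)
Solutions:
 v(a) = C1 - 2*a*asin(4*a/3)/9 - sqrt(9 - 16*a^2)/18


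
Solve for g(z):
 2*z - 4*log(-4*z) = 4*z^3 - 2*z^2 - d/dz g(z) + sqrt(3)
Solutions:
 g(z) = C1 + z^4 - 2*z^3/3 - z^2 + 4*z*log(-z) + z*(-4 + sqrt(3) + 8*log(2))


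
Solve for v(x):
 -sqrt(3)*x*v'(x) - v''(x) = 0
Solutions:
 v(x) = C1 + C2*erf(sqrt(2)*3^(1/4)*x/2)


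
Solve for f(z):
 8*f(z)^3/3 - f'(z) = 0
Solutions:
 f(z) = -sqrt(6)*sqrt(-1/(C1 + 8*z))/2
 f(z) = sqrt(6)*sqrt(-1/(C1 + 8*z))/2


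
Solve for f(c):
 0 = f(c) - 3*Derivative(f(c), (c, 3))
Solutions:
 f(c) = C3*exp(3^(2/3)*c/3) + (C1*sin(3^(1/6)*c/2) + C2*cos(3^(1/6)*c/2))*exp(-3^(2/3)*c/6)


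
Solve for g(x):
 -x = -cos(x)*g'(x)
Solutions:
 g(x) = C1 + Integral(x/cos(x), x)


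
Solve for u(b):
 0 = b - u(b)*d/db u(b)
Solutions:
 u(b) = -sqrt(C1 + b^2)
 u(b) = sqrt(C1 + b^2)


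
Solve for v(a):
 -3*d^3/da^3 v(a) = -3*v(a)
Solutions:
 v(a) = C3*exp(a) + (C1*sin(sqrt(3)*a/2) + C2*cos(sqrt(3)*a/2))*exp(-a/2)


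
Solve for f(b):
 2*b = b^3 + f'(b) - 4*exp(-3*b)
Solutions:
 f(b) = C1 - b^4/4 + b^2 - 4*exp(-3*b)/3


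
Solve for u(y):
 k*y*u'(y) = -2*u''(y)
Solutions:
 u(y) = Piecewise((-sqrt(pi)*C1*erf(sqrt(k)*y/2)/sqrt(k) - C2, (k > 0) | (k < 0)), (-C1*y - C2, True))


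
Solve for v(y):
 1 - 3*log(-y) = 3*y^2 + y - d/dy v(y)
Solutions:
 v(y) = C1 + y^3 + y^2/2 + 3*y*log(-y) - 4*y


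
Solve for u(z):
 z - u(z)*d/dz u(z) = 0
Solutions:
 u(z) = -sqrt(C1 + z^2)
 u(z) = sqrt(C1 + z^2)


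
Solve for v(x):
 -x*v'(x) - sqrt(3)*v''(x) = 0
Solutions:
 v(x) = C1 + C2*erf(sqrt(2)*3^(3/4)*x/6)


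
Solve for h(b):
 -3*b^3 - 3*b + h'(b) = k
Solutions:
 h(b) = C1 + 3*b^4/4 + 3*b^2/2 + b*k


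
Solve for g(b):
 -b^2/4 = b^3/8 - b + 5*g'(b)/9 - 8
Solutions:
 g(b) = C1 - 9*b^4/160 - 3*b^3/20 + 9*b^2/10 + 72*b/5


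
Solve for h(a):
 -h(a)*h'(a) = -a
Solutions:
 h(a) = -sqrt(C1 + a^2)
 h(a) = sqrt(C1 + a^2)


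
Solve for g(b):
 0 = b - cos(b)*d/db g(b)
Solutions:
 g(b) = C1 + Integral(b/cos(b), b)


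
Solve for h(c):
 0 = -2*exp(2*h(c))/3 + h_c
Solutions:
 h(c) = log(-1/(C1 + 2*c))/2 - log(2) + log(6)/2
 h(c) = log(-sqrt(-1/(C1 + 2*c))) - log(2) + log(6)/2


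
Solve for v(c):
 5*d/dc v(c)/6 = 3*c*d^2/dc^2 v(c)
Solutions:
 v(c) = C1 + C2*c^(23/18)


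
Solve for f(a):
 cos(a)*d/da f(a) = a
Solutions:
 f(a) = C1 + Integral(a/cos(a), a)


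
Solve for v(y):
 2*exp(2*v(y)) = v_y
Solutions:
 v(y) = log(-sqrt(-1/(C1 + 2*y))) - log(2)/2
 v(y) = log(-1/(C1 + 2*y))/2 - log(2)/2


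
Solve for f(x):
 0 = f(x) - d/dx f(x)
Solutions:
 f(x) = C1*exp(x)


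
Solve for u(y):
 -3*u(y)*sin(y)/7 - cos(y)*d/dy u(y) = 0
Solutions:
 u(y) = C1*cos(y)^(3/7)


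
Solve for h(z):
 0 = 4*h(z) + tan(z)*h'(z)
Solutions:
 h(z) = C1/sin(z)^4


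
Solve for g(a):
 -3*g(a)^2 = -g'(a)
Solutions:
 g(a) = -1/(C1 + 3*a)


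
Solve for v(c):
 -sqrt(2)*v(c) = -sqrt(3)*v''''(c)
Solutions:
 v(c) = C1*exp(-2^(1/8)*3^(7/8)*c/3) + C2*exp(2^(1/8)*3^(7/8)*c/3) + C3*sin(2^(1/8)*3^(7/8)*c/3) + C4*cos(2^(1/8)*3^(7/8)*c/3)


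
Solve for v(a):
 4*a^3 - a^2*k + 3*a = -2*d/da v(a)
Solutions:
 v(a) = C1 - a^4/2 + a^3*k/6 - 3*a^2/4


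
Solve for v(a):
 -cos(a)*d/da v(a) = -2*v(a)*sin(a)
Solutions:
 v(a) = C1/cos(a)^2


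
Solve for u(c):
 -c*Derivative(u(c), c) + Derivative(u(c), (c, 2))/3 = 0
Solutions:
 u(c) = C1 + C2*erfi(sqrt(6)*c/2)


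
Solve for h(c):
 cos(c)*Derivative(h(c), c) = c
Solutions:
 h(c) = C1 + Integral(c/cos(c), c)


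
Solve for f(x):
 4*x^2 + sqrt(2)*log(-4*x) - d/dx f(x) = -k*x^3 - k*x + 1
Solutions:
 f(x) = C1 + k*x^4/4 + k*x^2/2 + 4*x^3/3 + sqrt(2)*x*log(-x) + x*(-sqrt(2) - 1 + 2*sqrt(2)*log(2))


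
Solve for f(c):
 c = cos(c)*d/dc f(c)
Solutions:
 f(c) = C1 + Integral(c/cos(c), c)


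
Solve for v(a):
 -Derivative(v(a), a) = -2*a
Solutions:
 v(a) = C1 + a^2


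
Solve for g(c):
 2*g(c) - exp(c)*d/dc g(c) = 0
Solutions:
 g(c) = C1*exp(-2*exp(-c))


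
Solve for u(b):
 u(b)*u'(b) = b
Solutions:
 u(b) = -sqrt(C1 + b^2)
 u(b) = sqrt(C1 + b^2)


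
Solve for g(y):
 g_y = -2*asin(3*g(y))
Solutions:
 Integral(1/asin(3*_y), (_y, g(y))) = C1 - 2*y


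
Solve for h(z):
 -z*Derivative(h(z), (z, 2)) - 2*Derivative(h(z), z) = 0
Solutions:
 h(z) = C1 + C2/z


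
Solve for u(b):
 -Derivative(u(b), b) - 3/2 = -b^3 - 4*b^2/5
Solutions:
 u(b) = C1 + b^4/4 + 4*b^3/15 - 3*b/2


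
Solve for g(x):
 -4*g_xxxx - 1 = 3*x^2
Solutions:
 g(x) = C1 + C2*x + C3*x^2 + C4*x^3 - x^6/480 - x^4/96


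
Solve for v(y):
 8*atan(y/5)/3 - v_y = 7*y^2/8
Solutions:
 v(y) = C1 - 7*y^3/24 + 8*y*atan(y/5)/3 - 20*log(y^2 + 25)/3


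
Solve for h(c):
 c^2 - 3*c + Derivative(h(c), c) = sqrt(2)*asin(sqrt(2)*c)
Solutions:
 h(c) = C1 - c^3/3 + 3*c^2/2 + sqrt(2)*(c*asin(sqrt(2)*c) + sqrt(2)*sqrt(1 - 2*c^2)/2)


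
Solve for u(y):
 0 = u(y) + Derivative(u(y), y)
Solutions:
 u(y) = C1*exp(-y)


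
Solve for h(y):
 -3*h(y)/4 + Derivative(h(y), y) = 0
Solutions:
 h(y) = C1*exp(3*y/4)


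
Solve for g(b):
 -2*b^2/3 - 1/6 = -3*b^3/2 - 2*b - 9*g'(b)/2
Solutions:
 g(b) = C1 - b^4/12 + 4*b^3/81 - 2*b^2/9 + b/27


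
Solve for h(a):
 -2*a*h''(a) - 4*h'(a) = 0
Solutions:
 h(a) = C1 + C2/a


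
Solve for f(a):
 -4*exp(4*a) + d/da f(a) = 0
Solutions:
 f(a) = C1 + exp(4*a)


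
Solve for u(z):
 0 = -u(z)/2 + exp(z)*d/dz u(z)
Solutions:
 u(z) = C1*exp(-exp(-z)/2)


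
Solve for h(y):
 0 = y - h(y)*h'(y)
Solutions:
 h(y) = -sqrt(C1 + y^2)
 h(y) = sqrt(C1 + y^2)


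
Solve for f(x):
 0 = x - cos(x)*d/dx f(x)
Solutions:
 f(x) = C1 + Integral(x/cos(x), x)


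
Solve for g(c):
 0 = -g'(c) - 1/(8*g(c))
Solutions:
 g(c) = -sqrt(C1 - c)/2
 g(c) = sqrt(C1 - c)/2


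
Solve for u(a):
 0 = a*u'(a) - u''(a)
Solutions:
 u(a) = C1 + C2*erfi(sqrt(2)*a/2)


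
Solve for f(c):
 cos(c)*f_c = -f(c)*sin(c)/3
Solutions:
 f(c) = C1*cos(c)^(1/3)


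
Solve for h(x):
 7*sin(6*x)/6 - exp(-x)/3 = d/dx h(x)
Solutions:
 h(x) = C1 - 7*cos(6*x)/36 + exp(-x)/3


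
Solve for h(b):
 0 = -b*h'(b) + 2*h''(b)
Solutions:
 h(b) = C1 + C2*erfi(b/2)


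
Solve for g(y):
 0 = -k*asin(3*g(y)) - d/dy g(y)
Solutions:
 Integral(1/asin(3*_y), (_y, g(y))) = C1 - k*y


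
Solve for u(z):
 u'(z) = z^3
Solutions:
 u(z) = C1 + z^4/4


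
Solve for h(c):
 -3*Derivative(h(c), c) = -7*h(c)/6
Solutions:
 h(c) = C1*exp(7*c/18)


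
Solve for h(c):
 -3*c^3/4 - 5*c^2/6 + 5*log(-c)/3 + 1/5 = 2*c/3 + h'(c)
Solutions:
 h(c) = C1 - 3*c^4/16 - 5*c^3/18 - c^2/3 + 5*c*log(-c)/3 - 22*c/15


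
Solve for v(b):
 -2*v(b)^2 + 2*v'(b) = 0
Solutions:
 v(b) = -1/(C1 + b)


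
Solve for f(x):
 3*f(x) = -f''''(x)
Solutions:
 f(x) = (C1*sin(sqrt(2)*3^(1/4)*x/2) + C2*cos(sqrt(2)*3^(1/4)*x/2))*exp(-sqrt(2)*3^(1/4)*x/2) + (C3*sin(sqrt(2)*3^(1/4)*x/2) + C4*cos(sqrt(2)*3^(1/4)*x/2))*exp(sqrt(2)*3^(1/4)*x/2)


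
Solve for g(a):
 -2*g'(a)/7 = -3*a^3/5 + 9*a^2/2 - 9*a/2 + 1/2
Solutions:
 g(a) = C1 + 21*a^4/40 - 21*a^3/4 + 63*a^2/8 - 7*a/4


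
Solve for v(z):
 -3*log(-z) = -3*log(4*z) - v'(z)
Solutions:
 v(z) = C1 + 3*z*(-2*log(2) + I*pi)


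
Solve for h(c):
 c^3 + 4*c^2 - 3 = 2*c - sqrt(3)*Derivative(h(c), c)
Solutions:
 h(c) = C1 - sqrt(3)*c^4/12 - 4*sqrt(3)*c^3/9 + sqrt(3)*c^2/3 + sqrt(3)*c


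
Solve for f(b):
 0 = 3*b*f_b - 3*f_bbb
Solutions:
 f(b) = C1 + Integral(C2*airyai(b) + C3*airybi(b), b)


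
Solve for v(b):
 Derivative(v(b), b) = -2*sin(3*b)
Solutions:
 v(b) = C1 + 2*cos(3*b)/3


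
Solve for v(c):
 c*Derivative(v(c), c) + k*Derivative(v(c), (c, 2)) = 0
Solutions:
 v(c) = C1 + C2*sqrt(k)*erf(sqrt(2)*c*sqrt(1/k)/2)


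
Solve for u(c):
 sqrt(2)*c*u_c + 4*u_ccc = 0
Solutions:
 u(c) = C1 + Integral(C2*airyai(-sqrt(2)*c/2) + C3*airybi(-sqrt(2)*c/2), c)


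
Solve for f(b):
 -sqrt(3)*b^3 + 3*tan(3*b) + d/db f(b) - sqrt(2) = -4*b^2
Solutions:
 f(b) = C1 + sqrt(3)*b^4/4 - 4*b^3/3 + sqrt(2)*b + log(cos(3*b))


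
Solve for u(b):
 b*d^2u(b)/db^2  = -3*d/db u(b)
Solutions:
 u(b) = C1 + C2/b^2


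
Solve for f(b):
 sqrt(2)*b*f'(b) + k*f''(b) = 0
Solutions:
 f(b) = C1 + C2*sqrt(k)*erf(2^(3/4)*b*sqrt(1/k)/2)


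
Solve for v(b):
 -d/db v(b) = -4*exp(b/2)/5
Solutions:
 v(b) = C1 + 8*exp(b/2)/5


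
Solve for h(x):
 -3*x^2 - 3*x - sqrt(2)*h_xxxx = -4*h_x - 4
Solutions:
 h(x) = C1 + C4*exp(sqrt(2)*x) + x^3/4 + 3*x^2/8 - x + (C2*sin(sqrt(6)*x/2) + C3*cos(sqrt(6)*x/2))*exp(-sqrt(2)*x/2)


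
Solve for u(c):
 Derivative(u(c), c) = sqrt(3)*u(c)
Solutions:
 u(c) = C1*exp(sqrt(3)*c)


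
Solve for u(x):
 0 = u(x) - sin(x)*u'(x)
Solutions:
 u(x) = C1*sqrt(cos(x) - 1)/sqrt(cos(x) + 1)


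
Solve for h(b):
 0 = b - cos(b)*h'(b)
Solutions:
 h(b) = C1 + Integral(b/cos(b), b)


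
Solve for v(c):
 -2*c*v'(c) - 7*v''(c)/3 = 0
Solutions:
 v(c) = C1 + C2*erf(sqrt(21)*c/7)


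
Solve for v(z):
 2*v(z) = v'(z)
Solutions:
 v(z) = C1*exp(2*z)


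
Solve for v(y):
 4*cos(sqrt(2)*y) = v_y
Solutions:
 v(y) = C1 + 2*sqrt(2)*sin(sqrt(2)*y)


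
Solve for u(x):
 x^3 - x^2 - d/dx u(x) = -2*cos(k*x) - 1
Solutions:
 u(x) = C1 + x^4/4 - x^3/3 + x + 2*sin(k*x)/k


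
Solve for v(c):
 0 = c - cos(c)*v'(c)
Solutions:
 v(c) = C1 + Integral(c/cos(c), c)


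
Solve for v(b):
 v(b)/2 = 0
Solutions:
 v(b) = 0


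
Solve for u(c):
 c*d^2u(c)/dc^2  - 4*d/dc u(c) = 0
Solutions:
 u(c) = C1 + C2*c^5


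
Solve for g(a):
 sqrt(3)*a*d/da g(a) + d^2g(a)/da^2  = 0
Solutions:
 g(a) = C1 + C2*erf(sqrt(2)*3^(1/4)*a/2)


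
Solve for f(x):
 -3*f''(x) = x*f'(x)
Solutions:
 f(x) = C1 + C2*erf(sqrt(6)*x/6)


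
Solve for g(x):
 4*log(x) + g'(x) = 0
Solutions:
 g(x) = C1 - 4*x*log(x) + 4*x


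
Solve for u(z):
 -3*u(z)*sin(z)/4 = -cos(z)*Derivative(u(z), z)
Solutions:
 u(z) = C1/cos(z)^(3/4)


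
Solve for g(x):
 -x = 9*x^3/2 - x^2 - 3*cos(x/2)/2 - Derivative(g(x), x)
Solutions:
 g(x) = C1 + 9*x^4/8 - x^3/3 + x^2/2 - 3*sin(x/2)


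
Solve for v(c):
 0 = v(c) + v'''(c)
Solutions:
 v(c) = C3*exp(-c) + (C1*sin(sqrt(3)*c/2) + C2*cos(sqrt(3)*c/2))*exp(c/2)


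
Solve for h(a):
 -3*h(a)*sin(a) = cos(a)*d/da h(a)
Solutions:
 h(a) = C1*cos(a)^3


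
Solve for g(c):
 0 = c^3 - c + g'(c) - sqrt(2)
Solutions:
 g(c) = C1 - c^4/4 + c^2/2 + sqrt(2)*c


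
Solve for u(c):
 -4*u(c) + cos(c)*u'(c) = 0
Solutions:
 u(c) = C1*(sin(c)^2 + 2*sin(c) + 1)/(sin(c)^2 - 2*sin(c) + 1)


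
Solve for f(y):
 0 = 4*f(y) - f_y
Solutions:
 f(y) = C1*exp(4*y)


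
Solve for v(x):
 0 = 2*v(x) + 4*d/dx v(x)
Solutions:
 v(x) = C1*exp(-x/2)


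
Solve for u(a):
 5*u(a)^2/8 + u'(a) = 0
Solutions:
 u(a) = 8/(C1 + 5*a)


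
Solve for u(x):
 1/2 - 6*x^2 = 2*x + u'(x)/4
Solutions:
 u(x) = C1 - 8*x^3 - 4*x^2 + 2*x


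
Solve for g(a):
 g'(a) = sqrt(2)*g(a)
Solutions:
 g(a) = C1*exp(sqrt(2)*a)


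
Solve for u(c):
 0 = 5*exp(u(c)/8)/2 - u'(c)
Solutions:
 u(c) = 8*log(-1/(C1 + 5*c)) + 32*log(2)


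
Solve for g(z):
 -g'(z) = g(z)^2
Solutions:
 g(z) = 1/(C1 + z)


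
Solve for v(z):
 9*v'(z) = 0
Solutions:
 v(z) = C1


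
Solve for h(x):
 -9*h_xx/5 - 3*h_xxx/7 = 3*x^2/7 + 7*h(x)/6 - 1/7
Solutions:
 h(x) = C1*exp(x*(-84 + 42*2^(2/3)*63^(1/3)/(5*sqrt(3145) + 377)^(1/3) + 294^(1/3)*(5*sqrt(3145) + 377)^(1/3))/60)*sin(3^(1/6)*x*(-3^(2/3)*98^(1/3)*(5*sqrt(3145) + 377)^(1/3) + 126*2^(2/3)*7^(1/3)/(5*sqrt(3145) + 377)^(1/3))/60) + C2*exp(x*(-84 + 42*2^(2/3)*63^(1/3)/(5*sqrt(3145) + 377)^(1/3) + 294^(1/3)*(5*sqrt(3145) + 377)^(1/3))/60)*cos(3^(1/6)*x*(-3^(2/3)*98^(1/3)*(5*sqrt(3145) + 377)^(1/3) + 126*2^(2/3)*7^(1/3)/(5*sqrt(3145) + 377)^(1/3))/60) + C3*exp(-x*(42*2^(2/3)*63^(1/3)/(5*sqrt(3145) + 377)^(1/3) + 42 + 294^(1/3)*(5*sqrt(3145) + 377)^(1/3))/30) - 18*x^2/49 + 2154/1715


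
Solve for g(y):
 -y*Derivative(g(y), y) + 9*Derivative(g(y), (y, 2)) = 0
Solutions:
 g(y) = C1 + C2*erfi(sqrt(2)*y/6)


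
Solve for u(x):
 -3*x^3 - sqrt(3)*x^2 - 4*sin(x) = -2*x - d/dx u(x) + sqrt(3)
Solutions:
 u(x) = C1 + 3*x^4/4 + sqrt(3)*x^3/3 - x^2 + sqrt(3)*x - 4*cos(x)


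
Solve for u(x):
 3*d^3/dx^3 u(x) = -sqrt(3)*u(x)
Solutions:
 u(x) = C3*exp(-3^(5/6)*x/3) + (C1*sin(3^(1/3)*x/2) + C2*cos(3^(1/3)*x/2))*exp(3^(5/6)*x/6)


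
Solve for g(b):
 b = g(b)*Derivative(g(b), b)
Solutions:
 g(b) = -sqrt(C1 + b^2)
 g(b) = sqrt(C1 + b^2)


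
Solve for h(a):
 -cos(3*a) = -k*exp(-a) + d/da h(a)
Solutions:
 h(a) = C1 - k*exp(-a) - sin(3*a)/3


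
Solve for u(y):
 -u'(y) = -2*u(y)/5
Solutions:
 u(y) = C1*exp(2*y/5)


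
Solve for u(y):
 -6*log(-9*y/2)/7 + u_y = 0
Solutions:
 u(y) = C1 + 6*y*log(-y)/7 + 6*y*(-1 - log(2) + 2*log(3))/7


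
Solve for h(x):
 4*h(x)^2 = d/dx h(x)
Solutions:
 h(x) = -1/(C1 + 4*x)


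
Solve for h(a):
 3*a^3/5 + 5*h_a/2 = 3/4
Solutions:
 h(a) = C1 - 3*a^4/50 + 3*a/10


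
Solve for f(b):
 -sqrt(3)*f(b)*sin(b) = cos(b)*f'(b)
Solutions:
 f(b) = C1*cos(b)^(sqrt(3))


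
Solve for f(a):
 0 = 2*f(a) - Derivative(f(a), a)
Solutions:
 f(a) = C1*exp(2*a)


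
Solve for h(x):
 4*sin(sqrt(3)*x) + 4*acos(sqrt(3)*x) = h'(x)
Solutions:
 h(x) = C1 + 4*x*acos(sqrt(3)*x) - 4*sqrt(3)*sqrt(1 - 3*x^2)/3 - 4*sqrt(3)*cos(sqrt(3)*x)/3


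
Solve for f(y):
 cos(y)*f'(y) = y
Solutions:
 f(y) = C1 + Integral(y/cos(y), y)


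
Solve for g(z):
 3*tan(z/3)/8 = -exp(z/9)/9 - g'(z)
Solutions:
 g(z) = C1 - exp(z/9) + 9*log(cos(z/3))/8


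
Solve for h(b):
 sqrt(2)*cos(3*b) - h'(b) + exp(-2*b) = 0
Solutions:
 h(b) = C1 + sqrt(2)*sin(3*b)/3 - exp(-2*b)/2


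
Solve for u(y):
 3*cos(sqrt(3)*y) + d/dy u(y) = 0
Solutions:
 u(y) = C1 - sqrt(3)*sin(sqrt(3)*y)


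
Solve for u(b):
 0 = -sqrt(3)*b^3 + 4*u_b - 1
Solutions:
 u(b) = C1 + sqrt(3)*b^4/16 + b/4


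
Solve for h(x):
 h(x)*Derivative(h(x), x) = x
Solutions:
 h(x) = -sqrt(C1 + x^2)
 h(x) = sqrt(C1 + x^2)


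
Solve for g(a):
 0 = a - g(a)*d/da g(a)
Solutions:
 g(a) = -sqrt(C1 + a^2)
 g(a) = sqrt(C1 + a^2)


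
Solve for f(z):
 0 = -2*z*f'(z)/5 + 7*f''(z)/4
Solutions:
 f(z) = C1 + C2*erfi(2*sqrt(35)*z/35)


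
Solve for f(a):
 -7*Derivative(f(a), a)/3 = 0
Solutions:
 f(a) = C1


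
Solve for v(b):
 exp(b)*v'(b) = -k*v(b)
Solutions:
 v(b) = C1*exp(k*exp(-b))


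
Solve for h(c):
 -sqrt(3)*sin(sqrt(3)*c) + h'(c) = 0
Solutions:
 h(c) = C1 - cos(sqrt(3)*c)


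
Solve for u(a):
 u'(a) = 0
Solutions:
 u(a) = C1


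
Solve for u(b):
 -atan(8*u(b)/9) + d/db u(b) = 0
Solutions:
 Integral(1/atan(8*_y/9), (_y, u(b))) = C1 + b


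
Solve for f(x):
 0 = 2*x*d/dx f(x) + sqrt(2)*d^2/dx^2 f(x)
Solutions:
 f(x) = C1 + C2*erf(2^(3/4)*x/2)


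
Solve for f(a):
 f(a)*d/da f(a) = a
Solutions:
 f(a) = -sqrt(C1 + a^2)
 f(a) = sqrt(C1 + a^2)


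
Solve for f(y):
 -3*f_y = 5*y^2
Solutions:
 f(y) = C1 - 5*y^3/9


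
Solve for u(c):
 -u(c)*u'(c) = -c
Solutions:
 u(c) = -sqrt(C1 + c^2)
 u(c) = sqrt(C1 + c^2)


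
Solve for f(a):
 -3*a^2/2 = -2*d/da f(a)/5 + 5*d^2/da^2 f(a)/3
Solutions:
 f(a) = C1 + C2*exp(6*a/25) + 5*a^3/4 + 125*a^2/8 + 3125*a/24


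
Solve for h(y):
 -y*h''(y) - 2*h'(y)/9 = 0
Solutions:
 h(y) = C1 + C2*y^(7/9)


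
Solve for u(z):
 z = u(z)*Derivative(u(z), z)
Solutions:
 u(z) = -sqrt(C1 + z^2)
 u(z) = sqrt(C1 + z^2)


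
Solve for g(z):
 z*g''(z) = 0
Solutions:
 g(z) = C1 + C2*z


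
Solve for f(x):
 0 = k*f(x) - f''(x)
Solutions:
 f(x) = C1*exp(-sqrt(k)*x) + C2*exp(sqrt(k)*x)


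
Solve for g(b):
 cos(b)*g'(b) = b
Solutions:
 g(b) = C1 + Integral(b/cos(b), b)


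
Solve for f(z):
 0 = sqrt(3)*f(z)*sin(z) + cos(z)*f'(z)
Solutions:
 f(z) = C1*cos(z)^(sqrt(3))


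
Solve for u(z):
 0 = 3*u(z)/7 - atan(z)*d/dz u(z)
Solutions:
 u(z) = C1*exp(3*Integral(1/atan(z), z)/7)


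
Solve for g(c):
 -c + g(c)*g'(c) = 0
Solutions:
 g(c) = -sqrt(C1 + c^2)
 g(c) = sqrt(C1 + c^2)


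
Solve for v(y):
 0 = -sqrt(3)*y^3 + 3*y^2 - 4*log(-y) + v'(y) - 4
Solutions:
 v(y) = C1 + sqrt(3)*y^4/4 - y^3 + 4*y*log(-y)


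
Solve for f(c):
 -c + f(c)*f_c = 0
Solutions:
 f(c) = -sqrt(C1 + c^2)
 f(c) = sqrt(C1 + c^2)


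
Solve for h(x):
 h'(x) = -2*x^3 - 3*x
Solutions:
 h(x) = C1 - x^4/2 - 3*x^2/2


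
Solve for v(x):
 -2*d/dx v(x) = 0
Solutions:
 v(x) = C1


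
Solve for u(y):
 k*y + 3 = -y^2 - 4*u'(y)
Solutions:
 u(y) = C1 - k*y^2/8 - y^3/12 - 3*y/4


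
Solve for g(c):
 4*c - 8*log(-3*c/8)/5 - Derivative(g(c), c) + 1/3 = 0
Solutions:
 g(c) = C1 + 2*c^2 - 8*c*log(-c)/5 + c*(-24*log(3) + 29 + 72*log(2))/15


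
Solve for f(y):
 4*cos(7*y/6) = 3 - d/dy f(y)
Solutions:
 f(y) = C1 + 3*y - 24*sin(7*y/6)/7


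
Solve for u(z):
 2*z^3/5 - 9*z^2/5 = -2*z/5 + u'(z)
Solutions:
 u(z) = C1 + z^4/10 - 3*z^3/5 + z^2/5


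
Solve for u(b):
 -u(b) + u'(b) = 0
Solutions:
 u(b) = C1*exp(b)


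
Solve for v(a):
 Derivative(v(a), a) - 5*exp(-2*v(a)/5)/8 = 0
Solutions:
 v(a) = 5*log(-sqrt(C1 + 5*a)) - 5*log(10) + 5*log(5)/2
 v(a) = 5*log(C1 + 5*a)/2 - 5*log(10) + 5*log(5)/2


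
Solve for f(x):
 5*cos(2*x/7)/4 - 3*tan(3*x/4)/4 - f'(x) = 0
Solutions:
 f(x) = C1 + log(cos(3*x/4)) + 35*sin(2*x/7)/8


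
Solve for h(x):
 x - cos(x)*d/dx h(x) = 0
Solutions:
 h(x) = C1 + Integral(x/cos(x), x)


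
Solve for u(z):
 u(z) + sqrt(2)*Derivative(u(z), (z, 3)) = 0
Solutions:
 u(z) = C3*exp(-2^(5/6)*z/2) + (C1*sin(2^(5/6)*sqrt(3)*z/4) + C2*cos(2^(5/6)*sqrt(3)*z/4))*exp(2^(5/6)*z/4)


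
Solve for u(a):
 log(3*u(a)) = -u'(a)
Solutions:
 Integral(1/(log(_y) + log(3)), (_y, u(a))) = C1 - a


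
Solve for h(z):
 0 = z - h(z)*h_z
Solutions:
 h(z) = -sqrt(C1 + z^2)
 h(z) = sqrt(C1 + z^2)


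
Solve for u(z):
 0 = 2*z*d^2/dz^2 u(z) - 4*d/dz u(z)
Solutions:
 u(z) = C1 + C2*z^3


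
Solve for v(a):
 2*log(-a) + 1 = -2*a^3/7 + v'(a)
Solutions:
 v(a) = C1 + a^4/14 + 2*a*log(-a) - a


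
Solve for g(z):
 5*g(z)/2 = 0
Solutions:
 g(z) = 0


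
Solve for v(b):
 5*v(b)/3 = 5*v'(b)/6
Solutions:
 v(b) = C1*exp(2*b)


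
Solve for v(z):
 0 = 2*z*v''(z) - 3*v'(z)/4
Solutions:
 v(z) = C1 + C2*z^(11/8)


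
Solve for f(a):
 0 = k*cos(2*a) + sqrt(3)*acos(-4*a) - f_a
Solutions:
 f(a) = C1 + k*sin(2*a)/2 + sqrt(3)*(a*acos(-4*a) + sqrt(1 - 16*a^2)/4)


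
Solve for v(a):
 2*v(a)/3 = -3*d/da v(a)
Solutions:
 v(a) = C1*exp(-2*a/9)


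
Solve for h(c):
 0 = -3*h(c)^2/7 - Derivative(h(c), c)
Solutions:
 h(c) = 7/(C1 + 3*c)


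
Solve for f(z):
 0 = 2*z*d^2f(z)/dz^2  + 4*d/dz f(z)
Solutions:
 f(z) = C1 + C2/z


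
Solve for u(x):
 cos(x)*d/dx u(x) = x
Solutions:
 u(x) = C1 + Integral(x/cos(x), x)


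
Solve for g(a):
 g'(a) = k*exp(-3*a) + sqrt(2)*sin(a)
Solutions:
 g(a) = C1 - k*exp(-3*a)/3 - sqrt(2)*cos(a)


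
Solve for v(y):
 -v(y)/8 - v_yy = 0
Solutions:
 v(y) = C1*sin(sqrt(2)*y/4) + C2*cos(sqrt(2)*y/4)


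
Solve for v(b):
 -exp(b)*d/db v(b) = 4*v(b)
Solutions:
 v(b) = C1*exp(4*exp(-b))


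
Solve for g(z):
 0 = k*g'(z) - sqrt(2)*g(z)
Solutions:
 g(z) = C1*exp(sqrt(2)*z/k)


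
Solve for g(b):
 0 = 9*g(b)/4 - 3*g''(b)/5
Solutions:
 g(b) = C1*exp(-sqrt(15)*b/2) + C2*exp(sqrt(15)*b/2)


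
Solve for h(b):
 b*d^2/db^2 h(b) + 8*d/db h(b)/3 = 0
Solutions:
 h(b) = C1 + C2/b^(5/3)


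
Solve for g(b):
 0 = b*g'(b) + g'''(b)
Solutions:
 g(b) = C1 + Integral(C2*airyai(-b) + C3*airybi(-b), b)


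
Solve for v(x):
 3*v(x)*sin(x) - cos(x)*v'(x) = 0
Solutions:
 v(x) = C1/cos(x)^3


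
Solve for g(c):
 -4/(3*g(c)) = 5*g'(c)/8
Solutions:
 g(c) = -sqrt(C1 - 960*c)/15
 g(c) = sqrt(C1 - 960*c)/15


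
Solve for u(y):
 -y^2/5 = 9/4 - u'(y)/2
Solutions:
 u(y) = C1 + 2*y^3/15 + 9*y/2


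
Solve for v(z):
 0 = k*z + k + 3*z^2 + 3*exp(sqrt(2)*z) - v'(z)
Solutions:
 v(z) = C1 + k*z^2/2 + k*z + z^3 + 3*sqrt(2)*exp(sqrt(2)*z)/2


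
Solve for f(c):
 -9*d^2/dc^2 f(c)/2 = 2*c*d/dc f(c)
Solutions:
 f(c) = C1 + C2*erf(sqrt(2)*c/3)


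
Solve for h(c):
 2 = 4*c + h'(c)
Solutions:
 h(c) = C1 - 2*c^2 + 2*c


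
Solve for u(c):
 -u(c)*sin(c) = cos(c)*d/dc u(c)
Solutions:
 u(c) = C1*cos(c)


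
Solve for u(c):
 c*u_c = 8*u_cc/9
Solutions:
 u(c) = C1 + C2*erfi(3*c/4)


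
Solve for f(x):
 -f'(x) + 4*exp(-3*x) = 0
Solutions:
 f(x) = C1 - 4*exp(-3*x)/3


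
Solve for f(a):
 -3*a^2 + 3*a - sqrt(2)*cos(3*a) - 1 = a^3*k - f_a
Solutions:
 f(a) = C1 + a^4*k/4 + a^3 - 3*a^2/2 + a + sqrt(2)*sin(3*a)/3


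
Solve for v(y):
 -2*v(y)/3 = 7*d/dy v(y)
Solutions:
 v(y) = C1*exp(-2*y/21)


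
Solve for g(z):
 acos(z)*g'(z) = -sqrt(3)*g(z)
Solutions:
 g(z) = C1*exp(-sqrt(3)*Integral(1/acos(z), z))


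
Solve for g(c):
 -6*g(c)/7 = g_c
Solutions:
 g(c) = C1*exp(-6*c/7)


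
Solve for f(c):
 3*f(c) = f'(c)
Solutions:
 f(c) = C1*exp(3*c)


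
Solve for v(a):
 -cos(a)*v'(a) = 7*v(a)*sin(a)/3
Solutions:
 v(a) = C1*cos(a)^(7/3)


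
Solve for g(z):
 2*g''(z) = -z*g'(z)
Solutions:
 g(z) = C1 + C2*erf(z/2)


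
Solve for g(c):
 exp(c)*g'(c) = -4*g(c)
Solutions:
 g(c) = C1*exp(4*exp(-c))


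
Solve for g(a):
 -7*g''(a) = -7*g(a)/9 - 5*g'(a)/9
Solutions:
 g(a) = C1*exp(a*(5 - sqrt(1789))/126) + C2*exp(a*(5 + sqrt(1789))/126)


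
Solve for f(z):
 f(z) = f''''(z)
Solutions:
 f(z) = C1*exp(-z) + C2*exp(z) + C3*sin(z) + C4*cos(z)


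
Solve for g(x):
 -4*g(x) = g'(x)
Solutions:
 g(x) = C1*exp(-4*x)


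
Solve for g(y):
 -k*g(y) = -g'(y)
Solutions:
 g(y) = C1*exp(k*y)


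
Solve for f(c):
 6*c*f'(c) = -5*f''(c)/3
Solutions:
 f(c) = C1 + C2*erf(3*sqrt(5)*c/5)


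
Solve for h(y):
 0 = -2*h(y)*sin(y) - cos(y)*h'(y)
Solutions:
 h(y) = C1*cos(y)^2


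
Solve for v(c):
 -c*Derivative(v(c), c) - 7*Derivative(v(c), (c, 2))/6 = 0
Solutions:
 v(c) = C1 + C2*erf(sqrt(21)*c/7)


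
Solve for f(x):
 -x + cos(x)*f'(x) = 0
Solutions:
 f(x) = C1 + Integral(x/cos(x), x)


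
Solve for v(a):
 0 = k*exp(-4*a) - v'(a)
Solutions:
 v(a) = C1 - k*exp(-4*a)/4


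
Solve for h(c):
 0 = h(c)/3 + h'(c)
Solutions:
 h(c) = C1*exp(-c/3)


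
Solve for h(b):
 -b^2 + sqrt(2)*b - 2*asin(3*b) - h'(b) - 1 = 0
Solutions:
 h(b) = C1 - b^3/3 + sqrt(2)*b^2/2 - 2*b*asin(3*b) - b - 2*sqrt(1 - 9*b^2)/3


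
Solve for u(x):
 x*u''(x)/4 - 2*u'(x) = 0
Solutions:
 u(x) = C1 + C2*x^9


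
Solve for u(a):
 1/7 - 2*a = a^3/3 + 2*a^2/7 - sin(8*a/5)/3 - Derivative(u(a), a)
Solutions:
 u(a) = C1 + a^4/12 + 2*a^3/21 + a^2 - a/7 + 5*cos(8*a/5)/24


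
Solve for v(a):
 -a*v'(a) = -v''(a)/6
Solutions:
 v(a) = C1 + C2*erfi(sqrt(3)*a)


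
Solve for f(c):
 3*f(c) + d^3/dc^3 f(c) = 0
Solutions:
 f(c) = C3*exp(-3^(1/3)*c) + (C1*sin(3^(5/6)*c/2) + C2*cos(3^(5/6)*c/2))*exp(3^(1/3)*c/2)


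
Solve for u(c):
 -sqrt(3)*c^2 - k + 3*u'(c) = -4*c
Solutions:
 u(c) = C1 + sqrt(3)*c^3/9 - 2*c^2/3 + c*k/3


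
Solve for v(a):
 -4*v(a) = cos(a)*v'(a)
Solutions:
 v(a) = C1*(sin(a)^2 - 2*sin(a) + 1)/(sin(a)^2 + 2*sin(a) + 1)


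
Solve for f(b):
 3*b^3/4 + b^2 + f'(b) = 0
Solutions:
 f(b) = C1 - 3*b^4/16 - b^3/3


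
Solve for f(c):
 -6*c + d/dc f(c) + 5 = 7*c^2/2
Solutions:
 f(c) = C1 + 7*c^3/6 + 3*c^2 - 5*c


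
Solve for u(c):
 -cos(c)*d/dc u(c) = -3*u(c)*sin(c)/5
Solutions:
 u(c) = C1/cos(c)^(3/5)


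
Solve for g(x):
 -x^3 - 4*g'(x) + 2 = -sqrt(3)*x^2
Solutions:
 g(x) = C1 - x^4/16 + sqrt(3)*x^3/12 + x/2


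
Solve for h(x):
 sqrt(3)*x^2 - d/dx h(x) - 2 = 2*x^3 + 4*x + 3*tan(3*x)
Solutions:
 h(x) = C1 - x^4/2 + sqrt(3)*x^3/3 - 2*x^2 - 2*x + log(cos(3*x))


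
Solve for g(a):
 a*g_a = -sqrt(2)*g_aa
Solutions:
 g(a) = C1 + C2*erf(2^(1/4)*a/2)


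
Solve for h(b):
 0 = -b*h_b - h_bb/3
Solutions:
 h(b) = C1 + C2*erf(sqrt(6)*b/2)


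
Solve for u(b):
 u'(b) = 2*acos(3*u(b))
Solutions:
 Integral(1/acos(3*_y), (_y, u(b))) = C1 + 2*b


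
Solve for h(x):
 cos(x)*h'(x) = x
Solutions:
 h(x) = C1 + Integral(x/cos(x), x)


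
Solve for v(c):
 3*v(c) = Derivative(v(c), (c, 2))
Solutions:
 v(c) = C1*exp(-sqrt(3)*c) + C2*exp(sqrt(3)*c)


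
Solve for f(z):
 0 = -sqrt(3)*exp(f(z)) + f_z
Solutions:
 f(z) = log(-1/(C1 + sqrt(3)*z))


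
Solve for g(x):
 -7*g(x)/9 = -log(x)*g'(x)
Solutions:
 g(x) = C1*exp(7*li(x)/9)


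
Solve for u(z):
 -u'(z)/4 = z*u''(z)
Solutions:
 u(z) = C1 + C2*z^(3/4)


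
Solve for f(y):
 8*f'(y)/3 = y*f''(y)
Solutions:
 f(y) = C1 + C2*y^(11/3)


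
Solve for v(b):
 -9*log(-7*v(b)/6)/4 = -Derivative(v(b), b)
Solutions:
 -4*Integral(1/(log(-_y) - log(6) + log(7)), (_y, v(b)))/9 = C1 - b


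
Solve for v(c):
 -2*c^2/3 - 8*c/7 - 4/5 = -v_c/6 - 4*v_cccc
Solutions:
 v(c) = C1 + C4*exp(-3^(2/3)*c/6) + 4*c^3/3 + 24*c^2/7 + 24*c/5 + (C2*sin(3^(1/6)*c/4) + C3*cos(3^(1/6)*c/4))*exp(3^(2/3)*c/12)


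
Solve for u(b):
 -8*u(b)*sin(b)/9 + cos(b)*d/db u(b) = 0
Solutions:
 u(b) = C1/cos(b)^(8/9)


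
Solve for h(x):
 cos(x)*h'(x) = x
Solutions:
 h(x) = C1 + Integral(x/cos(x), x)


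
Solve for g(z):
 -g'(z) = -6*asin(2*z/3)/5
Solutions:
 g(z) = C1 + 6*z*asin(2*z/3)/5 + 3*sqrt(9 - 4*z^2)/5


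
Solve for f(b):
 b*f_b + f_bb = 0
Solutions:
 f(b) = C1 + C2*erf(sqrt(2)*b/2)


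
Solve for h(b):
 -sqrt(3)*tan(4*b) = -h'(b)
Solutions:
 h(b) = C1 - sqrt(3)*log(cos(4*b))/4


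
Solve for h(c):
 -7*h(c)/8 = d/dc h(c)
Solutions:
 h(c) = C1*exp(-7*c/8)


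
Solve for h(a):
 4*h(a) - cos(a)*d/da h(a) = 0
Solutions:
 h(a) = C1*(sin(a)^2 + 2*sin(a) + 1)/(sin(a)^2 - 2*sin(a) + 1)


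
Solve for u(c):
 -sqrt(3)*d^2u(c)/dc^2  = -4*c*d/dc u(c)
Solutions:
 u(c) = C1 + C2*erfi(sqrt(2)*3^(3/4)*c/3)


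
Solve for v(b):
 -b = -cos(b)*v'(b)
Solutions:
 v(b) = C1 + Integral(b/cos(b), b)


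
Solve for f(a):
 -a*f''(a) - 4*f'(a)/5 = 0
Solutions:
 f(a) = C1 + C2*a^(1/5)


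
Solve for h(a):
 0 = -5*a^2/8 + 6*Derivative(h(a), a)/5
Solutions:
 h(a) = C1 + 25*a^3/144


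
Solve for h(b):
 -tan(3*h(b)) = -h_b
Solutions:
 h(b) = -asin(C1*exp(3*b))/3 + pi/3
 h(b) = asin(C1*exp(3*b))/3


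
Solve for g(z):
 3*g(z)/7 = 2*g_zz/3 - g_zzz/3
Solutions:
 g(z) = C1*exp(z*(56*14^(1/3)/(9*sqrt(57) + 131)^(1/3) + 14^(2/3)*(9*sqrt(57) + 131)^(1/3) + 56)/84)*sin(14^(1/3)*sqrt(3)*z*(-14^(1/3)*(9*sqrt(57) + 131)^(1/3) + 56/(9*sqrt(57) + 131)^(1/3))/84) + C2*exp(z*(56*14^(1/3)/(9*sqrt(57) + 131)^(1/3) + 14^(2/3)*(9*sqrt(57) + 131)^(1/3) + 56)/84)*cos(14^(1/3)*sqrt(3)*z*(-14^(1/3)*(9*sqrt(57) + 131)^(1/3) + 56/(9*sqrt(57) + 131)^(1/3))/84) + C3*exp(z*(-14^(2/3)*(9*sqrt(57) + 131)^(1/3) - 56*14^(1/3)/(9*sqrt(57) + 131)^(1/3) + 28)/42)


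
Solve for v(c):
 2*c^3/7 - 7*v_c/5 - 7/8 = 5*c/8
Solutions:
 v(c) = C1 + 5*c^4/98 - 25*c^2/112 - 5*c/8


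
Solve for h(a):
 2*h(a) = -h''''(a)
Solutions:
 h(a) = (C1*sin(2^(3/4)*a/2) + C2*cos(2^(3/4)*a/2))*exp(-2^(3/4)*a/2) + (C3*sin(2^(3/4)*a/2) + C4*cos(2^(3/4)*a/2))*exp(2^(3/4)*a/2)


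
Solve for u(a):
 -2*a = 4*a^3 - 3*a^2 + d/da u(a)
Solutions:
 u(a) = C1 - a^4 + a^3 - a^2


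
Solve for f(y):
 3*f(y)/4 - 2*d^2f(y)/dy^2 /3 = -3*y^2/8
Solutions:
 f(y) = C1*exp(-3*sqrt(2)*y/4) + C2*exp(3*sqrt(2)*y/4) - y^2/2 - 8/9


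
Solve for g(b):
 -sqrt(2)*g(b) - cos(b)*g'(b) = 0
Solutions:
 g(b) = C1*(sin(b) - 1)^(sqrt(2)/2)/(sin(b) + 1)^(sqrt(2)/2)


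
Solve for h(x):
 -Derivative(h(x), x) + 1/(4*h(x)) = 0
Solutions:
 h(x) = -sqrt(C1 + 2*x)/2
 h(x) = sqrt(C1 + 2*x)/2


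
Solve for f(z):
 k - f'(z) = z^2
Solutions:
 f(z) = C1 + k*z - z^3/3


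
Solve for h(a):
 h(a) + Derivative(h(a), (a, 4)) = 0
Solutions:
 h(a) = (C1*sin(sqrt(2)*a/2) + C2*cos(sqrt(2)*a/2))*exp(-sqrt(2)*a/2) + (C3*sin(sqrt(2)*a/2) + C4*cos(sqrt(2)*a/2))*exp(sqrt(2)*a/2)


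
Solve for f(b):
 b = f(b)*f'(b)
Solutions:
 f(b) = -sqrt(C1 + b^2)
 f(b) = sqrt(C1 + b^2)


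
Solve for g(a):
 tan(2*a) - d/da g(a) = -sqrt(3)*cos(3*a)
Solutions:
 g(a) = C1 - log(cos(2*a))/2 + sqrt(3)*sin(3*a)/3


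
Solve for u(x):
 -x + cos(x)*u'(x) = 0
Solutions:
 u(x) = C1 + Integral(x/cos(x), x)


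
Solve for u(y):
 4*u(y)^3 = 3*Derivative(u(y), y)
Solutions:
 u(y) = -sqrt(6)*sqrt(-1/(C1 + 4*y))/2
 u(y) = sqrt(6)*sqrt(-1/(C1 + 4*y))/2


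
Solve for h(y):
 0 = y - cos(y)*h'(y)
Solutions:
 h(y) = C1 + Integral(y/cos(y), y)


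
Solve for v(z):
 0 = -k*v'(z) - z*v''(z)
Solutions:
 v(z) = C1 + z^(1 - re(k))*(C2*sin(log(z)*Abs(im(k))) + C3*cos(log(z)*im(k)))


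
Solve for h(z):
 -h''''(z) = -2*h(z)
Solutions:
 h(z) = C1*exp(-2^(1/4)*z) + C2*exp(2^(1/4)*z) + C3*sin(2^(1/4)*z) + C4*cos(2^(1/4)*z)


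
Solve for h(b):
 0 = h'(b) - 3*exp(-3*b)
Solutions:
 h(b) = C1 - exp(-3*b)


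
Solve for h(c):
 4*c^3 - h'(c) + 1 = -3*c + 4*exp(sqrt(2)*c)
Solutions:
 h(c) = C1 + c^4 + 3*c^2/2 + c - 2*sqrt(2)*exp(sqrt(2)*c)


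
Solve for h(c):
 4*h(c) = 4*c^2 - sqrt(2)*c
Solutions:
 h(c) = c*(4*c - sqrt(2))/4


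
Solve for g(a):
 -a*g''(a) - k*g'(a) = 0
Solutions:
 g(a) = C1 + a^(1 - re(k))*(C2*sin(log(a)*Abs(im(k))) + C3*cos(log(a)*im(k)))


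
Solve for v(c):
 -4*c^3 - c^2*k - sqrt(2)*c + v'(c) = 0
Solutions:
 v(c) = C1 + c^4 + c^3*k/3 + sqrt(2)*c^2/2


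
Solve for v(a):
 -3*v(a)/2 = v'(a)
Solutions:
 v(a) = C1*exp(-3*a/2)


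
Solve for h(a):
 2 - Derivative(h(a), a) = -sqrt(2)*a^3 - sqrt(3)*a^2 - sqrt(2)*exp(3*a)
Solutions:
 h(a) = C1 + sqrt(2)*a^4/4 + sqrt(3)*a^3/3 + 2*a + sqrt(2)*exp(3*a)/3
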